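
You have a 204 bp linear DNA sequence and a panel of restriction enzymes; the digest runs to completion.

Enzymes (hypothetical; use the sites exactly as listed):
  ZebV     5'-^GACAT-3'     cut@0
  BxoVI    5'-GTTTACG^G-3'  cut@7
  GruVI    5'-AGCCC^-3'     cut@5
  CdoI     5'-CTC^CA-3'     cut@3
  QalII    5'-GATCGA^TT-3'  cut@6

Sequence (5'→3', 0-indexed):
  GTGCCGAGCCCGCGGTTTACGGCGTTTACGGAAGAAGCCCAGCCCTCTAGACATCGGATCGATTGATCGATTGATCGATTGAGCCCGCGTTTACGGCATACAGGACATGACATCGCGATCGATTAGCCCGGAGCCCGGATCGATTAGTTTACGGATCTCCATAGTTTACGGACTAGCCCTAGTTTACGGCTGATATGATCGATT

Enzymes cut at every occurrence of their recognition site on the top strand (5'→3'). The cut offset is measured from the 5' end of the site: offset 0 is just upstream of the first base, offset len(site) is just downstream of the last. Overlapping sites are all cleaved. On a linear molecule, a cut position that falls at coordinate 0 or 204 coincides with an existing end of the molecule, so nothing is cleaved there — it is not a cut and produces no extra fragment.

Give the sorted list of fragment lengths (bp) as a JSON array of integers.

Site scan:
  ZebV GACAT/0: at [49, 103, 108] ⇒ [49, 103, 108]
  BxoVI GTTTACGG/7: at [14, 23, 88, 146, 163, 181] ⇒ [21, 30, 95, 153, 170, 188]
  GruVI AGCCC/5: at [6, 35, 40, 81, 124, 131, 174] ⇒ [11, 40, 45, 86, 129, 136, 179]
  CdoI CTCCA/3: at [156] ⇒ [159]
  QalII GATCGATT/6: at [56, 64, 72, 116, 137, 196] ⇒ [62, 70, 78, 122, 143, 202]

Pooled cuts: [11, 21, 30, 40, 45, 49, 62, 70, 78, 86, 95, 103, 108, 122, 129, 136, 143, 153, 159, 170, 179, 188, 202]

Fragment lengths:
  [0,11): 11 bp
  [11,21): 10 bp
  [21,30): 9 bp
  [30,40): 10 bp
  [40,45): 5 bp
  [45,49): 4 bp
  [49,62): 13 bp
  [62,70): 8 bp
  [70,78): 8 bp
  [78,86): 8 bp
  [86,95): 9 bp
  [95,103): 8 bp
  [103,108): 5 bp
  [108,122): 14 bp
  [122,129): 7 bp
  [129,136): 7 bp
  [136,143): 7 bp
  [143,153): 10 bp
  [153,159): 6 bp
  [159,170): 11 bp
  [170,179): 9 bp
  [179,188): 9 bp
  [188,202): 14 bp
  [202,204): 2 bp

[2,4,5,5,6,7,7,7,8,8,8,8,9,9,9,9,10,10,10,11,11,13,14,14]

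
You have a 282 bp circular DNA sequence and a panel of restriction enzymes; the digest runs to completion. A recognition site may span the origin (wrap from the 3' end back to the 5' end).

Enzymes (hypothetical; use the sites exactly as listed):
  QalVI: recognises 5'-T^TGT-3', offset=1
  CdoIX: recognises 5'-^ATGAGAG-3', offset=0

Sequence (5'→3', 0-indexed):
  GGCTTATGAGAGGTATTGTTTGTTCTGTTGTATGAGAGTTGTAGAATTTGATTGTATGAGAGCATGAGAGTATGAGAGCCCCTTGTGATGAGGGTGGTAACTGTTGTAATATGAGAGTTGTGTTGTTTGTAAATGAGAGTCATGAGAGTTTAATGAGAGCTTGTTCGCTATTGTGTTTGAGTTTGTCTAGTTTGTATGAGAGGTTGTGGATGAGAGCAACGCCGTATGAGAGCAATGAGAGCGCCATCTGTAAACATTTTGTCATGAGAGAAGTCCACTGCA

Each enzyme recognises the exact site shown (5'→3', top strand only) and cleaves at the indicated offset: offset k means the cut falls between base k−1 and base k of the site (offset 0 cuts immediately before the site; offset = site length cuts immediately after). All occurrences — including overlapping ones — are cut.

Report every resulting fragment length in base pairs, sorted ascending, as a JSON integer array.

Scan for sites:
  QalVI TTGT/1: at [15, 19, 27, 38, 51, 82, 103, 117, 122, 126, 160, 170, 182, 191, 203, 258] ⇒ [16, 20, 28, 39, 52, 83, 104, 118, 123, 127, 161, 171, 183, 192, 204, 259]
  CdoIX ATGAGAG/0: at [5, 31, 55, 63, 71, 110, 132, 141, 152, 195, 209, 225, 234, 263] ⇒ [5, 31, 55, 63, 71, 110, 132, 141, 152, 195, 209, 225, 234, 263]

All cut coordinates (distinct, sorted): [5, 16, 20, 28, 31, 39, 52, 55, 63, 71, 83, 104, 110, 118, 123, 127, 132, 141, 152, 161, 171, 183, 192, 195, 204, 209, 225, 234, 259, 263]

Fragments:
  5→16: 11 bp
  16→20: 4 bp
  20→28: 8 bp
  28→31: 3 bp
  31→39: 8 bp
  39→52: 13 bp
  52→55: 3 bp
  55→63: 8 bp
  63→71: 8 bp
  71→83: 12 bp
  83→104: 21 bp
  104→110: 6 bp
  110→118: 8 bp
  118→123: 5 bp
  123→127: 4 bp
  127→132: 5 bp
  132→141: 9 bp
  141→152: 11 bp
  152→161: 9 bp
  161→171: 10 bp
  171→183: 12 bp
  183→192: 9 bp
  192→195: 3 bp
  195→204: 9 bp
  204→209: 5 bp
  209→225: 16 bp
  225→234: 9 bp
  234→259: 25 bp
  259→263: 4 bp
  263→5 (wrap): 282-263+5 = 24 bp

[3,3,3,4,4,4,5,5,5,6,8,8,8,8,8,9,9,9,9,9,10,11,11,12,12,13,16,21,24,25]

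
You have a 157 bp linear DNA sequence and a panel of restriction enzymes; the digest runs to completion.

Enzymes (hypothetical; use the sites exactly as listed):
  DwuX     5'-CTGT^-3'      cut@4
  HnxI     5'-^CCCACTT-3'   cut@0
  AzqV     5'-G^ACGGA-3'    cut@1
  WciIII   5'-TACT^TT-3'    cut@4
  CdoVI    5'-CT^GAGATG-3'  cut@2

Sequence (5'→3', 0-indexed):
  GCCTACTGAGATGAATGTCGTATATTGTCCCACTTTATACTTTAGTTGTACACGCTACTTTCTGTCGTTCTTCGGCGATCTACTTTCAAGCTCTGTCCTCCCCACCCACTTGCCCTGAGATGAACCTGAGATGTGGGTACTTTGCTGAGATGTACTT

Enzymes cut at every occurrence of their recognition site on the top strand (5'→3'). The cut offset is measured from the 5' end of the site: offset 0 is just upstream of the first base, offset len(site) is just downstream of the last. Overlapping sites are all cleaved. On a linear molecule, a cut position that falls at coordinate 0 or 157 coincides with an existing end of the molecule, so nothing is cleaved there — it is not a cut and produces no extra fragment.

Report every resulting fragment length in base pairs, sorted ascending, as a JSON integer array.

[5,6,7,8,11,11,12,12,13,14,18,19,21]

Scan for sites:
  DwuX CTGT/4: at [61, 92] ⇒ [65, 96]
  HnxI CCCACTT/0: at [28, 104] ⇒ [28, 104]
  AzqV (GACGGA, off=1): no sites
  WciIII TACTTT/4: at [37, 55, 80, 137] ⇒ [41, 59, 84, 141]
  CdoVI CTGAGATG/2: at [5, 114, 125, 144] ⇒ [7, 116, 127, 146]

All cut coordinates (distinct, sorted): [7, 28, 41, 59, 65, 84, 96, 104, 116, 127, 141, 146]

Fragments:
  [0,7): 7 bp
  [7,28): 21 bp
  [28,41): 13 bp
  [41,59): 18 bp
  [59,65): 6 bp
  [65,84): 19 bp
  [84,96): 12 bp
  [96,104): 8 bp
  [104,116): 12 bp
  [116,127): 11 bp
  [127,141): 14 bp
  [141,146): 5 bp
  [146,157): 11 bp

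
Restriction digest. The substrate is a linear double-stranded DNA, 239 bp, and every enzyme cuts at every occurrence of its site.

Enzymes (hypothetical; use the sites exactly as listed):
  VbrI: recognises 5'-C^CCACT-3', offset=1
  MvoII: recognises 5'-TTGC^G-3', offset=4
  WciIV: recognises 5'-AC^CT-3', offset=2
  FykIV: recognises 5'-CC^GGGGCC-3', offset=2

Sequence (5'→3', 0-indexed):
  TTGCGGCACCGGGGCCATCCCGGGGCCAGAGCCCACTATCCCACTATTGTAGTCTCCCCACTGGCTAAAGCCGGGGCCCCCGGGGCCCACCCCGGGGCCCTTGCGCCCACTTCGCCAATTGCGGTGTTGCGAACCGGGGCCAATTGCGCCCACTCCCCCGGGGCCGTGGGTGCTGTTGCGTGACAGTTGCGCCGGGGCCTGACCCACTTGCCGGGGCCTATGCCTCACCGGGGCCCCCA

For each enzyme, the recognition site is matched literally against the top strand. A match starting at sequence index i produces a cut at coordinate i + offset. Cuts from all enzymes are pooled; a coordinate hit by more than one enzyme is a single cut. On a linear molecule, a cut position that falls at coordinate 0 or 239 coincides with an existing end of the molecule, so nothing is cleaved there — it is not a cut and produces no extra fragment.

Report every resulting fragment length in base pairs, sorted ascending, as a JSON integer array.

Site scan:
  VbrI CCCACT/1: at [31, 39, 56, 105, 148, 202] ⇒ [32, 40, 57, 106, 149, 203]
  MvoII TTGCG/4: at [0, 100, 118, 126, 143, 175, 186] ⇒ [4, 104, 122, 130, 147, 179, 190]
  WciIV (ACCT, off=2): no sites
  FykIV CCGGGGCC/2: at [8, 19, 70, 79, 91, 133, 157, 191, 210, 227] ⇒ [10, 21, 72, 81, 93, 135, 159, 193, 212, 229]

Pooled cuts: [4, 10, 21, 32, 40, 57, 72, 81, 93, 104, 106, 122, 130, 135, 147, 149, 159, 179, 190, 193, 203, 212, 229]

Fragments:
  [0,4): 4 bp
  [4,10): 6 bp
  [10,21): 11 bp
  [21,32): 11 bp
  [32,40): 8 bp
  [40,57): 17 bp
  [57,72): 15 bp
  [72,81): 9 bp
  [81,93): 12 bp
  [93,104): 11 bp
  [104,106): 2 bp
  [106,122): 16 bp
  [122,130): 8 bp
  [130,135): 5 bp
  [135,147): 12 bp
  [147,149): 2 bp
  [149,159): 10 bp
  [159,179): 20 bp
  [179,190): 11 bp
  [190,193): 3 bp
  [193,203): 10 bp
  [203,212): 9 bp
  [212,229): 17 bp
  [229,239): 10 bp

[2,2,3,4,5,6,8,8,9,9,10,10,10,11,11,11,11,12,12,15,16,17,17,20]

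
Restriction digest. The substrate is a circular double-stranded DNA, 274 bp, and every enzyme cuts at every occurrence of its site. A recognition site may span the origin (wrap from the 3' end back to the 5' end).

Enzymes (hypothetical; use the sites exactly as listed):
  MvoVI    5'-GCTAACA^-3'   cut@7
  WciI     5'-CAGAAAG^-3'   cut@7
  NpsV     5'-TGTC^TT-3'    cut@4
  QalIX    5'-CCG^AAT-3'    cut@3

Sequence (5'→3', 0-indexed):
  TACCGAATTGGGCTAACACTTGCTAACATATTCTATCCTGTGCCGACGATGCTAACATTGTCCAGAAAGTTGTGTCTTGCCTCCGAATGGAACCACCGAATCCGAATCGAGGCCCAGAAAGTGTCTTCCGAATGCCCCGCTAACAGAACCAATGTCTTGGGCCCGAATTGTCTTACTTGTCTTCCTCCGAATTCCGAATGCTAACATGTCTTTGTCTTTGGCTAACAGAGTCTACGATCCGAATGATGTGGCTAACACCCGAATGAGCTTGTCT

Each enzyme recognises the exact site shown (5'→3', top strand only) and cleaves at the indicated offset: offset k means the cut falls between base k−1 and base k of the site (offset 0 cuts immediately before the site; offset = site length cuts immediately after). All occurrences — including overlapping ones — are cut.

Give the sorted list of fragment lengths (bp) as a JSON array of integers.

[4,4,4,5,6,6,6,7,7,7,8,9,9,9,10,10,11,11,12,12,13,13,14,15,16,17,29]

Site scan:
  MvoVI (GCTAACA, off=7): starts [11, 21, 50, 138, 199, 220, 250] → cuts [18, 28, 57, 145, 206, 227, 257]
  WciI (CAGAAAG, off=7): starts [62, 114] → cuts [69, 121]
  NpsV (TGTCTT, off=4): starts [72, 121, 152, 168, 177, 206, 212, 269] → cuts [76, 125, 156, 172, 181, 210, 216, 273]
  QalIX (CCGAAT, off=3): starts [2, 82, 95, 101, 127, 162, 186, 193, 238, 258] → cuts [5, 85, 98, 104, 130, 165, 189, 196, 241, 261]

All cut coordinates (distinct, sorted): [5, 18, 28, 57, 69, 76, 85, 98, 104, 121, 125, 130, 145, 156, 165, 172, 181, 189, 196, 206, 210, 216, 227, 241, 257, 261, 273]

Fragment lengths:
  5→18: 13 bp
  18→28: 10 bp
  28→57: 29 bp
  57→69: 12 bp
  69→76: 7 bp
  76→85: 9 bp
  85→98: 13 bp
  98→104: 6 bp
  104→121: 17 bp
  121→125: 4 bp
  125→130: 5 bp
  130→145: 15 bp
  145→156: 11 bp
  156→165: 9 bp
  165→172: 7 bp
  172→181: 9 bp
  181→189: 8 bp
  189→196: 7 bp
  196→206: 10 bp
  206→210: 4 bp
  210→216: 6 bp
  216→227: 11 bp
  227→241: 14 bp
  241→257: 16 bp
  257→261: 4 bp
  261→273: 12 bp
  273→5 (wrap): 274-273+5 = 6 bp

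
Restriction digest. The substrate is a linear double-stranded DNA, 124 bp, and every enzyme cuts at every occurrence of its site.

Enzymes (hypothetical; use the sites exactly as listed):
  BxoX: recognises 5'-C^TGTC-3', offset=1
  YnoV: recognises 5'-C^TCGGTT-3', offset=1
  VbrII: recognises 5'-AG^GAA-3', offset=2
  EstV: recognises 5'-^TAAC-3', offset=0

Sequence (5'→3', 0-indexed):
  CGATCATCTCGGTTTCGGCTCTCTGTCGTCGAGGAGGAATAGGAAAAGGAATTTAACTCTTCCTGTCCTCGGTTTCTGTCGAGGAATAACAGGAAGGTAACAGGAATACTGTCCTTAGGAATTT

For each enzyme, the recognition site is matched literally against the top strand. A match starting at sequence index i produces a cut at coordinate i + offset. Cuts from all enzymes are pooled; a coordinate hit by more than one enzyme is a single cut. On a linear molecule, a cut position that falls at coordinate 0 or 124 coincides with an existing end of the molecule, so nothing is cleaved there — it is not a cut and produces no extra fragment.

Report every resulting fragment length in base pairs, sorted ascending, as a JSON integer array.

Per-enzyme occurrences:
  BxoX CTGTC/1: at [22, 62, 75, 108] ⇒ [23, 63, 76, 109]
  YnoV CTCGGTT/1: at [7, 67] ⇒ [8, 68]
  VbrII AGGAA/2: at [34, 40, 46, 81, 90, 101, 116] ⇒ [36, 42, 48, 83, 92, 103, 118]
  EstV TAAC/0: at [53, 86, 97] ⇒ [53, 86, 97]

All cut coordinates (distinct, sorted): [8, 23, 36, 42, 48, 53, 63, 68, 76, 83, 86, 92, 97, 103, 109, 118]

Fragment lengths:
  [0,8): 8 bp
  [8,23): 15 bp
  [23,36): 13 bp
  [36,42): 6 bp
  [42,48): 6 bp
  [48,53): 5 bp
  [53,63): 10 bp
  [63,68): 5 bp
  [68,76): 8 bp
  [76,83): 7 bp
  [83,86): 3 bp
  [86,92): 6 bp
  [92,97): 5 bp
  [97,103): 6 bp
  [103,109): 6 bp
  [109,118): 9 bp
  [118,124): 6 bp

[3,5,5,5,6,6,6,6,6,6,7,8,8,9,10,13,15]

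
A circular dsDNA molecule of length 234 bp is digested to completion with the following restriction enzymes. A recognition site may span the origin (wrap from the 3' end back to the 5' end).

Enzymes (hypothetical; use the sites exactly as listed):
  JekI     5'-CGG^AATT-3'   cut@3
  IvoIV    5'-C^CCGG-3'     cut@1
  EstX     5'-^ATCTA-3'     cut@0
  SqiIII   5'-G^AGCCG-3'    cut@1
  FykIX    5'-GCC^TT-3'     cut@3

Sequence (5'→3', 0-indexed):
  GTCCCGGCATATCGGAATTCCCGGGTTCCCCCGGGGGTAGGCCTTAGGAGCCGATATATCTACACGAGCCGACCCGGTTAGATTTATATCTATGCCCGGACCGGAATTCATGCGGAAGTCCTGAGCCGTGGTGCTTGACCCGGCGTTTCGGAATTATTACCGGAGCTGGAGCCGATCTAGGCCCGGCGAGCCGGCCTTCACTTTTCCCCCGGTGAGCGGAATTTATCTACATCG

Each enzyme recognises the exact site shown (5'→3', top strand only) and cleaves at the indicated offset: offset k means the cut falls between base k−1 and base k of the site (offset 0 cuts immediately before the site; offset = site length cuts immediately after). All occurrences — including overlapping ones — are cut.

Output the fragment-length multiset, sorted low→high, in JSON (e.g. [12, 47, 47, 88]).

[5,5,5,5,6,7,8,8,8,9,9,9,10,11,12,12,12,13,13,14,16,18,19]

Scan for sites:
  JekI CGGAATT/3: at [12, 101, 148, 216] ⇒ [15, 104, 151, 219]
  IvoIV CCCGG/1: at [2, 19, 29, 72, 94, 138, 181, 207] ⇒ [3, 20, 30, 73, 95, 139, 182, 208]
  EstX ATCTA/0: at [57, 87, 174, 224] ⇒ [57, 87, 174, 224]
  SqiIII GAGCCG/1: at [47, 65, 122, 168, 187] ⇒ [48, 66, 123, 169, 188]
  FykIX GCCTT/3: at [40, 193] ⇒ [43, 196]

Pooled cuts: [3, 15, 20, 30, 43, 48, 57, 66, 73, 87, 95, 104, 123, 139, 151, 169, 174, 182, 188, 196, 208, 219, 224]

Fragment lengths:
  3→15: 12 bp
  15→20: 5 bp
  20→30: 10 bp
  30→43: 13 bp
  43→48: 5 bp
  48→57: 9 bp
  57→66: 9 bp
  66→73: 7 bp
  73→87: 14 bp
  87→95: 8 bp
  95→104: 9 bp
  104→123: 19 bp
  123→139: 16 bp
  139→151: 12 bp
  151→169: 18 bp
  169→174: 5 bp
  174→182: 8 bp
  182→188: 6 bp
  188→196: 8 bp
  196→208: 12 bp
  208→219: 11 bp
  219→224: 5 bp
  224→3 (wrap): 234-224+3 = 13 bp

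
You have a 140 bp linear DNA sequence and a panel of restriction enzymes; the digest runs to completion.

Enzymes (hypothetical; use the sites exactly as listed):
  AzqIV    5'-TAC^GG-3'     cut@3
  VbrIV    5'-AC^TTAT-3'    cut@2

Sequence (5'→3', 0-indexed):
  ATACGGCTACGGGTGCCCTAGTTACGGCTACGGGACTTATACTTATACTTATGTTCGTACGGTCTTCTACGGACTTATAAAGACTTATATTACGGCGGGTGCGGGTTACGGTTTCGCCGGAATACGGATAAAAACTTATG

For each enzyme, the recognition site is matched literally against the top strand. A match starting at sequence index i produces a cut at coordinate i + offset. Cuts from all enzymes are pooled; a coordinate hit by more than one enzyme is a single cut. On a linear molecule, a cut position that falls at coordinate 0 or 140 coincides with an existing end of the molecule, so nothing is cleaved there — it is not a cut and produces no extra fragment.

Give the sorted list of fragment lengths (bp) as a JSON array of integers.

Per-enzyme occurrences:
  AzqIV TACGG/3: at [1, 7, 22, 28, 57, 67, 90, 106, 122] ⇒ [4, 10, 25, 31, 60, 70, 93, 109, 125]
  VbrIV ACTTAT/2: at [34, 40, 46, 72, 82, 133] ⇒ [36, 42, 48, 74, 84, 135]

All cut coordinates (distinct, sorted): [4, 10, 25, 31, 36, 42, 48, 60, 70, 74, 84, 93, 109, 125, 135]

Fragment lengths:
  [0,4): 4 bp
  [4,10): 6 bp
  [10,25): 15 bp
  [25,31): 6 bp
  [31,36): 5 bp
  [36,42): 6 bp
  [42,48): 6 bp
  [48,60): 12 bp
  [60,70): 10 bp
  [70,74): 4 bp
  [74,84): 10 bp
  [84,93): 9 bp
  [93,109): 16 bp
  [109,125): 16 bp
  [125,135): 10 bp
  [135,140): 5 bp

[4,4,5,5,6,6,6,6,9,10,10,10,12,15,16,16]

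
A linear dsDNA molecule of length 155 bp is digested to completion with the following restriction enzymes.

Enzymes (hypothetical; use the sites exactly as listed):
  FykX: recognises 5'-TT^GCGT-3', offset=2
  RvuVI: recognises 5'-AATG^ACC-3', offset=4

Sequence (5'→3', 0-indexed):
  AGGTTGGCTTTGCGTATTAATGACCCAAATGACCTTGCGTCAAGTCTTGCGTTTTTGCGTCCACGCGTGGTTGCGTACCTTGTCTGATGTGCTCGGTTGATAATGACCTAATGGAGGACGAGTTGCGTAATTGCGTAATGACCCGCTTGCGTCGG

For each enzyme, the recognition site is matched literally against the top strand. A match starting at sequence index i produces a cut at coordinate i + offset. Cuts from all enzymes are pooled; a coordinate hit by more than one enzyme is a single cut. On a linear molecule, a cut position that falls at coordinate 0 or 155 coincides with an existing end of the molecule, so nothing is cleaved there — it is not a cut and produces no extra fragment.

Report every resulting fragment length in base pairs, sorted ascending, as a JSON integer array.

Scan for sites:
  FykX TTGCGT/2: at [9, 34, 46, 54, 70, 122, 130, 146] ⇒ [11, 36, 48, 56, 72, 124, 132, 148]
  RvuVI AATGACC/4: at [18, 27, 101, 136] ⇒ [22, 31, 105, 140]

All cut coordinates (distinct, sorted): [11, 22, 31, 36, 48, 56, 72, 105, 124, 132, 140, 148]

Fragments:
  [0,11): 11 bp
  [11,22): 11 bp
  [22,31): 9 bp
  [31,36): 5 bp
  [36,48): 12 bp
  [48,56): 8 bp
  [56,72): 16 bp
  [72,105): 33 bp
  [105,124): 19 bp
  [124,132): 8 bp
  [132,140): 8 bp
  [140,148): 8 bp
  [148,155): 7 bp

[5,7,8,8,8,8,9,11,11,12,16,19,33]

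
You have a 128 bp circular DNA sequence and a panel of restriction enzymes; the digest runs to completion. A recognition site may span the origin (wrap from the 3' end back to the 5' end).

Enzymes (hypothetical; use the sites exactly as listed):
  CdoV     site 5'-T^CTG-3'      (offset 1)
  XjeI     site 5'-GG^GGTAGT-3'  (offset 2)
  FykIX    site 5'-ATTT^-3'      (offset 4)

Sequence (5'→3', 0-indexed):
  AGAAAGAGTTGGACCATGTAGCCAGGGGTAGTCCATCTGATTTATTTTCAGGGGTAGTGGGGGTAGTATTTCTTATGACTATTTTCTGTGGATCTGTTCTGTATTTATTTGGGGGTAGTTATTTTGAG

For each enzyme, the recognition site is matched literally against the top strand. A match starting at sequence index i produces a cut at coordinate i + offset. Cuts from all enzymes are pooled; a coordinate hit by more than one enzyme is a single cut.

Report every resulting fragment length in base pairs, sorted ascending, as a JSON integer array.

Site scan:
  CdoV (TCTG, off=1): starts [35, 84, 92, 97] → cuts [36, 85, 93, 98]
  XjeI (GGGGTAGT, off=2): starts [24, 50, 59, 111] → cuts [26, 52, 61, 113]
  FykIX (ATTT, off=4): starts [39, 43, 67, 80, 102, 106, 120] → cuts [43, 47, 71, 84, 106, 110, 124]

Pooled cuts: [26, 36, 43, 47, 52, 61, 71, 84, 85, 93, 98, 106, 110, 113, 124]

Fragment lengths:
  26→36: 10 bp
  36→43: 7 bp
  43→47: 4 bp
  47→52: 5 bp
  52→61: 9 bp
  61→71: 10 bp
  71→84: 13 bp
  84→85: 1 bp
  85→93: 8 bp
  93→98: 5 bp
  98→106: 8 bp
  106→110: 4 bp
  110→113: 3 bp
  113→124: 11 bp
  124→26 (wrap): 128-124+26 = 30 bp

[1,3,4,4,5,5,7,8,8,9,10,10,11,13,30]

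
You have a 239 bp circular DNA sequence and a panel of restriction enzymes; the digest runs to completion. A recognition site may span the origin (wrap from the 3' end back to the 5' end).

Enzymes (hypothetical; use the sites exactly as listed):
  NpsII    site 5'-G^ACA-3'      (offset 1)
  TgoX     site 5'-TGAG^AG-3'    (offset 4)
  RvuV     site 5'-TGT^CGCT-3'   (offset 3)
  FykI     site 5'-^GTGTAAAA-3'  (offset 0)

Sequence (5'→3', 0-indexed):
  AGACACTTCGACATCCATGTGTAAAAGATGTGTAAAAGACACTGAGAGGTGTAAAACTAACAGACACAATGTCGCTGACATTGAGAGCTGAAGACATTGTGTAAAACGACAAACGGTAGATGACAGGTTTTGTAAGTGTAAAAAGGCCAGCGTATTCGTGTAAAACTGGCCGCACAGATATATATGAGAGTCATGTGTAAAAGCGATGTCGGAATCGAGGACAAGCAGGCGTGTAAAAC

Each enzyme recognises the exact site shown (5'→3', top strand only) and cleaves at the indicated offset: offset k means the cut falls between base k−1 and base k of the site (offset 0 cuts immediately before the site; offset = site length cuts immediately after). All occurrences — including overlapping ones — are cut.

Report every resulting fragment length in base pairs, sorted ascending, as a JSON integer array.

[2,5,5,6,8,8,8,8,8,9,9,10,10,11,11,13,14,15,22,26,31]

Scan for sites:
  NpsII GACA/1: at [1, 9, 37, 62, 76, 92, 107, 121, 219] ⇒ [2, 10, 38, 63, 77, 93, 108, 122, 220]
  TgoX TGAGAG/4: at [42, 81, 184] ⇒ [46, 85, 188]
  RvuV TGTCGCT/3: at [69] ⇒ [72]
  FykI GTGTAAAA/0: at [18, 29, 48, 98, 135, 157, 194, 230] ⇒ [18, 29, 48, 98, 135, 157, 194, 230]

Pooled cuts: [2, 10, 18, 29, 38, 46, 48, 63, 72, 77, 85, 93, 98, 108, 122, 135, 157, 188, 194, 220, 230]

Fragment lengths:
  2→10: 8 bp
  10→18: 8 bp
  18→29: 11 bp
  29→38: 9 bp
  38→46: 8 bp
  46→48: 2 bp
  48→63: 15 bp
  63→72: 9 bp
  72→77: 5 bp
  77→85: 8 bp
  85→93: 8 bp
  93→98: 5 bp
  98→108: 10 bp
  108→122: 14 bp
  122→135: 13 bp
  135→157: 22 bp
  157→188: 31 bp
  188→194: 6 bp
  194→220: 26 bp
  220→230: 10 bp
  230→2 (wrap): 239-230+2 = 11 bp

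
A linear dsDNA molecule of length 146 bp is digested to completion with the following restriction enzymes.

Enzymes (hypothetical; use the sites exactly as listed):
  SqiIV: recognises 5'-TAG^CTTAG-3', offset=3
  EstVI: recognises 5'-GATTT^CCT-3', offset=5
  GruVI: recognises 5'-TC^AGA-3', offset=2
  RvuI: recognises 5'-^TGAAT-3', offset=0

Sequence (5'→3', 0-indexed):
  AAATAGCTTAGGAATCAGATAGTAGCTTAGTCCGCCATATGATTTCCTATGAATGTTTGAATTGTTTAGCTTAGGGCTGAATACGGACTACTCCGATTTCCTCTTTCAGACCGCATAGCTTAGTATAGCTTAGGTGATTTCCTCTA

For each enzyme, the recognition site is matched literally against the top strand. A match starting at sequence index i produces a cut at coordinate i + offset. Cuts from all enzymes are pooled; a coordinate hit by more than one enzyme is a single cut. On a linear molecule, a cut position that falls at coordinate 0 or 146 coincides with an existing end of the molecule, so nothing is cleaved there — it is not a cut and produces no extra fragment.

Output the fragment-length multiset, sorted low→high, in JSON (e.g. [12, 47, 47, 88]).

[4,6,6,8,8,8,9,10,10,11,12,12,20,22]

Site scan:
  SqiIV TAGCTTAG/3: at [3, 22, 66, 115, 125] ⇒ [6, 25, 69, 118, 128]
  EstVI GATTTCCT/5: at [40, 94, 135] ⇒ [45, 99, 140]
  GruVI TCAGA/2: at [14, 105] ⇒ [16, 107]
  RvuI TGAAT/0: at [49, 57, 77] ⇒ [49, 57, 77]

All cut coordinates (distinct, sorted): [6, 16, 25, 45, 49, 57, 69, 77, 99, 107, 118, 128, 140]

Fragment lengths:
  [0,6): 6 bp
  [6,16): 10 bp
  [16,25): 9 bp
  [25,45): 20 bp
  [45,49): 4 bp
  [49,57): 8 bp
  [57,69): 12 bp
  [69,77): 8 bp
  [77,99): 22 bp
  [99,107): 8 bp
  [107,118): 11 bp
  [118,128): 10 bp
  [128,140): 12 bp
  [140,146): 6 bp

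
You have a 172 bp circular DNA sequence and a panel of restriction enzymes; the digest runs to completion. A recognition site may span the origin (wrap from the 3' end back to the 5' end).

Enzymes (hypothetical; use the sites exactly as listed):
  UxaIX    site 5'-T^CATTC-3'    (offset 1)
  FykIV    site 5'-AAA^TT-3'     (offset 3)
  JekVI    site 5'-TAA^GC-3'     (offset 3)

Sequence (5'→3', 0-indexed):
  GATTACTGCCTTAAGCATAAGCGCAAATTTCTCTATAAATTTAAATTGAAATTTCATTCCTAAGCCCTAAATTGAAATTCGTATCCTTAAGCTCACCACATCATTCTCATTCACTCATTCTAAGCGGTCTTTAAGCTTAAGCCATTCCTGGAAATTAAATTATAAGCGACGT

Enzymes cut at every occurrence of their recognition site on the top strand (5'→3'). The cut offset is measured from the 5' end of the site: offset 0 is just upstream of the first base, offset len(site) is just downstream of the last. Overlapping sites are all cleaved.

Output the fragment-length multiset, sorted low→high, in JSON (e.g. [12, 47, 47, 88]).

Scan for sites:
  UxaIX (TCATTC, off=1): starts [53, 100, 106, 114] → cuts [54, 101, 107, 115]
  FykIV (AAATT, off=3): starts [24, 36, 42, 48, 68, 74, 151, 156] → cuts [27, 39, 45, 51, 71, 77, 154, 159]
  JekVI (TAAGC, off=3): starts [11, 17, 60, 87, 120, 131, 137, 162] → cuts [14, 20, 63, 90, 123, 134, 140, 165]

Pooled cuts: [14, 20, 27, 39, 45, 51, 54, 63, 71, 77, 90, 101, 107, 115, 123, 134, 140, 154, 159, 165]

Fragment lengths:
  14→20: 6 bp
  20→27: 7 bp
  27→39: 12 bp
  39→45: 6 bp
  45→51: 6 bp
  51→54: 3 bp
  54→63: 9 bp
  63→71: 8 bp
  71→77: 6 bp
  77→90: 13 bp
  90→101: 11 bp
  101→107: 6 bp
  107→115: 8 bp
  115→123: 8 bp
  123→134: 11 bp
  134→140: 6 bp
  140→154: 14 bp
  154→159: 5 bp
  159→165: 6 bp
  165→14 (wrap): 172-165+14 = 21 bp

[3,5,6,6,6,6,6,6,6,7,8,8,8,9,11,11,12,13,14,21]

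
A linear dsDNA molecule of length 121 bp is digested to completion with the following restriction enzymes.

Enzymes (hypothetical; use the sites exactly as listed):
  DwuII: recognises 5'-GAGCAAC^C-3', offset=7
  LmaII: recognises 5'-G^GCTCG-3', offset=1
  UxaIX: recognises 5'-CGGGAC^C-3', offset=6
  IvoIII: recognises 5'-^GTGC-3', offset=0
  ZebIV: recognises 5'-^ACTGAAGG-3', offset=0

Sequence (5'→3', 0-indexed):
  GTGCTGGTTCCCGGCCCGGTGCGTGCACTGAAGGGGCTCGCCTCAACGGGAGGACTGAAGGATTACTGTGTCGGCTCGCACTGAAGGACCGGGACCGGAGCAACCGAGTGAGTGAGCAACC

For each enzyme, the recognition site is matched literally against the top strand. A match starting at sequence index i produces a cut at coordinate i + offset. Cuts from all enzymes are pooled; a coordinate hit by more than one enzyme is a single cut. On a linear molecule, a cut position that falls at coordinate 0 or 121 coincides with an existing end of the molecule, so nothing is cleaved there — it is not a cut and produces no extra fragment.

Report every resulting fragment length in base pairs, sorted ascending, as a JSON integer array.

[1,4,4,6,9,9,16,16,18,18,20]

Site scan:
  DwuII (GAGCAACC, off=7): starts [97, 113] → cuts [104, 120]
  LmaII (GGCTCG, off=1): starts [34, 72] → cuts [35, 73]
  UxaIX (CGGGACC, off=6): starts [89] → cuts [95]
  IvoIII (GTGC, off=0): starts [0, 18, 22] → cuts [18, 22] (position 0 is a terminus of the linear molecule — no cut)
  ZebIV (ACTGAAGG, off=0): starts [26, 53, 79] → cuts [26, 53, 79]

Pooled cuts: [18, 22, 26, 35, 53, 73, 79, 95, 104, 120]

Fragments:
  [0,18): 18 bp
  [18,22): 4 bp
  [22,26): 4 bp
  [26,35): 9 bp
  [35,53): 18 bp
  [53,73): 20 bp
  [73,79): 6 bp
  [79,95): 16 bp
  [95,104): 9 bp
  [104,120): 16 bp
  [120,121): 1 bp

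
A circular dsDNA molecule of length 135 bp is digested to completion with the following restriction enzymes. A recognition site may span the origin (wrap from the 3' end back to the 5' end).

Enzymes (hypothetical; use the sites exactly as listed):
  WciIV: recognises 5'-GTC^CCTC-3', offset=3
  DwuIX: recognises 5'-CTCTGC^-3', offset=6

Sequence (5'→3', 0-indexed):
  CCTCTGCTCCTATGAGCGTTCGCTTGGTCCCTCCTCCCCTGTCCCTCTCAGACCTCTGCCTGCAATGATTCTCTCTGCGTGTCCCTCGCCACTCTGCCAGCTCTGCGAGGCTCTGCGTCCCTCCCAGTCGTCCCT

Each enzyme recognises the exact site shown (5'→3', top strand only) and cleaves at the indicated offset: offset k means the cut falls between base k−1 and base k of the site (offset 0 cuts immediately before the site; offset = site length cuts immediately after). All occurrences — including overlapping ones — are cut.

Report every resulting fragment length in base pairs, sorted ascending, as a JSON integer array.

[3,5,9,10,10,13,14,14,16,19,22]

Per-enzyme occurrences:
  WciIV (GTCCCTC, off=3): starts [26, 40, 80, 116, 129] → cuts [29, 43, 83, 119, 132]
  DwuIX (CTCTGC, off=6): starts [1, 53, 72, 91, 100, 110] → cuts [7, 59, 78, 97, 106, 116]

Pooled cuts: [7, 29, 43, 59, 78, 83, 97, 106, 116, 119, 132]

Fragments:
  7→29: 22 bp
  29→43: 14 bp
  43→59: 16 bp
  59→78: 19 bp
  78→83: 5 bp
  83→97: 14 bp
  97→106: 9 bp
  106→116: 10 bp
  116→119: 3 bp
  119→132: 13 bp
  132→7 (wrap): 135-132+7 = 10 bp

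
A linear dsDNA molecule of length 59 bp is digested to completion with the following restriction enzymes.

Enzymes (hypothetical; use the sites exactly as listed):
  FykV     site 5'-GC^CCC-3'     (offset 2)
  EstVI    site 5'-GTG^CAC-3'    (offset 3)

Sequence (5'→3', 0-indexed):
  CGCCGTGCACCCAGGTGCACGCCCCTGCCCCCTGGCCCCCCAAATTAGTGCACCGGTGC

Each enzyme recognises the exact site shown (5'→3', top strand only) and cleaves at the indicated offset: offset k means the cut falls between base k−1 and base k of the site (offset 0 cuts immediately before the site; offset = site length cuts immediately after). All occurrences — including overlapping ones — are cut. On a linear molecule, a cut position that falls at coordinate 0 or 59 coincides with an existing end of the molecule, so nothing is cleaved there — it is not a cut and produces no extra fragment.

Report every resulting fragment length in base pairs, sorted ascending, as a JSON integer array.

Site scan:
  FykV (GCCCC, off=2): starts [20, 26, 34] → cuts [22, 28, 36]
  EstVI (GTGCAC, off=3): starts [4, 14, 47] → cuts [7, 17, 50]

Pooled cuts: [7, 17, 22, 28, 36, 50]

Fragment lengths:
  [0,7): 7 bp
  [7,17): 10 bp
  [17,22): 5 bp
  [22,28): 6 bp
  [28,36): 8 bp
  [36,50): 14 bp
  [50,59): 9 bp

[5,6,7,8,9,10,14]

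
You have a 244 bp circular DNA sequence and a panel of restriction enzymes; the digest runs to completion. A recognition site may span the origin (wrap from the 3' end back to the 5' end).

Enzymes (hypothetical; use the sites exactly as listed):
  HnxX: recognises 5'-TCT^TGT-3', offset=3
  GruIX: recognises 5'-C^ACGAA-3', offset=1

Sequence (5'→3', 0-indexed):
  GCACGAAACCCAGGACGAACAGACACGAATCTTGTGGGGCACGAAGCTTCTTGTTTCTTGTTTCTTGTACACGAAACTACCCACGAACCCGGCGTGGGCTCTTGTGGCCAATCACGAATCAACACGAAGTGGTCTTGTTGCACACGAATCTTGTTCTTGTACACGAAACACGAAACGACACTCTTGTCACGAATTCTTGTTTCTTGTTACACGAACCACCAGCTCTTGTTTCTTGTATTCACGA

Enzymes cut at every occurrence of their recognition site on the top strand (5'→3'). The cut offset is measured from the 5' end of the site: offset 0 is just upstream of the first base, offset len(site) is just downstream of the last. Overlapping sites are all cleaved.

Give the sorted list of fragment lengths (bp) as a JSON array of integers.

[4,5,5,6,6,7,7,7,7,7,8,8,8,8,9,10,11,11,12,12,13,15,16,20,22]

Per-enzyme occurrences:
  HnxX TCTTGT/3: at [29, 48, 55, 62, 99, 132, 148, 154, 181, 194, 201, 223, 230] ⇒ [32, 51, 58, 65, 102, 135, 151, 157, 184, 197, 204, 226, 233]
  GruIX CACGAA/1: at [1, 23, 39, 69, 81, 112, 122, 142, 161, 168, 187, 209] ⇒ [2, 24, 40, 70, 82, 113, 123, 143, 162, 169, 188, 210]

Pooled cuts: [2, 24, 32, 40, 51, 58, 65, 70, 82, 102, 113, 123, 135, 143, 151, 157, 162, 169, 184, 188, 197, 204, 210, 226, 233]

Fragments:
  2→24: 22 bp
  24→32: 8 bp
  32→40: 8 bp
  40→51: 11 bp
  51→58: 7 bp
  58→65: 7 bp
  65→70: 5 bp
  70→82: 12 bp
  82→102: 20 bp
  102→113: 11 bp
  113→123: 10 bp
  123→135: 12 bp
  135→143: 8 bp
  143→151: 8 bp
  151→157: 6 bp
  157→162: 5 bp
  162→169: 7 bp
  169→184: 15 bp
  184→188: 4 bp
  188→197: 9 bp
  197→204: 7 bp
  204→210: 6 bp
  210→226: 16 bp
  226→233: 7 bp
  233→2 (wrap): 244-233+2 = 13 bp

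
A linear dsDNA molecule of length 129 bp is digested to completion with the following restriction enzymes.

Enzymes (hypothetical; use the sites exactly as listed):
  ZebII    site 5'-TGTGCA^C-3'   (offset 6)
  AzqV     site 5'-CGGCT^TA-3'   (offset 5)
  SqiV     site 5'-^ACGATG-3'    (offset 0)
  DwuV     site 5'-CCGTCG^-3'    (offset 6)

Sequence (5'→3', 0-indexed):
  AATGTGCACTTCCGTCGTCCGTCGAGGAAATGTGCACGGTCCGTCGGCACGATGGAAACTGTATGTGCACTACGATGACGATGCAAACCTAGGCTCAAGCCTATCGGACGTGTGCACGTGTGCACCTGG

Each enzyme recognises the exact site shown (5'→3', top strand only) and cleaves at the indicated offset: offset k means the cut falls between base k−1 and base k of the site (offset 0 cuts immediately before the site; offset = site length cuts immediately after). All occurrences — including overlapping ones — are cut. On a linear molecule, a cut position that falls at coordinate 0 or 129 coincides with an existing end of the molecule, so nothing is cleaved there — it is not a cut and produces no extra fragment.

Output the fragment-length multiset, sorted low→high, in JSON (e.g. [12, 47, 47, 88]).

Per-enzyme occurrences:
  ZebII TGTGCAC/6: at [2, 30, 63, 110, 118] ⇒ [8, 36, 69, 116, 124]
  AzqV (CGGCTTA, off=5): no sites
  SqiV ACGATG/0: at [48, 71, 77] ⇒ [48, 71, 77]
  DwuV CCGTCG/6: at [11, 18, 40] ⇒ [17, 24, 46]

Pooled cuts: [8, 17, 24, 36, 46, 48, 69, 71, 77, 116, 124]

Fragment lengths:
  [0,8): 8 bp
  [8,17): 9 bp
  [17,24): 7 bp
  [24,36): 12 bp
  [36,46): 10 bp
  [46,48): 2 bp
  [48,69): 21 bp
  [69,71): 2 bp
  [71,77): 6 bp
  [77,116): 39 bp
  [116,124): 8 bp
  [124,129): 5 bp

[2,2,5,6,7,8,8,9,10,12,21,39]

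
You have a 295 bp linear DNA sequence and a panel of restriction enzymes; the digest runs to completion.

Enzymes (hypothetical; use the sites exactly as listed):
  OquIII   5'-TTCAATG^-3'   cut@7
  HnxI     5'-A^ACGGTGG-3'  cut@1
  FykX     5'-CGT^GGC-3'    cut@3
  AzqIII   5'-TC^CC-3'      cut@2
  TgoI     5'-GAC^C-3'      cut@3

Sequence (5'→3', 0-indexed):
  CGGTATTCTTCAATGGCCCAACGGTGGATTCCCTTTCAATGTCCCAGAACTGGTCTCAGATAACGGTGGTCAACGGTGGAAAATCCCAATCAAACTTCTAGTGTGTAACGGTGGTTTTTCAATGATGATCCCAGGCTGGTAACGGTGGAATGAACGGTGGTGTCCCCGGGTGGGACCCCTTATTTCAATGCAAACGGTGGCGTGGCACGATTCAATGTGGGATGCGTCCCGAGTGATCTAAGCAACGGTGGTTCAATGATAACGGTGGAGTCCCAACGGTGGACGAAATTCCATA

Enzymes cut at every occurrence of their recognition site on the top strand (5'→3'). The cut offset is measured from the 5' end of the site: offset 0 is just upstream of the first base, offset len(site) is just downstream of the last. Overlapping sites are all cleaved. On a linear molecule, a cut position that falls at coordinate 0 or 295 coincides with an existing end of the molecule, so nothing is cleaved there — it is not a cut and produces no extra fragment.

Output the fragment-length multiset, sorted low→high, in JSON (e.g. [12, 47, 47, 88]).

Site scan:
  OquIII TTCAATG/7: at [8, 34, 117, 183, 210, 251] ⇒ [15, 41, 124, 190, 217, 258]
  HnxI AACGGTGG/1: at [19, 61, 71, 106, 140, 152, 192, 243, 260, 274] ⇒ [20, 62, 72, 107, 141, 153, 193, 244, 261, 275]
  FykX CGTGGC/3: at [200] ⇒ [203]
  AzqIII TCCC/2: at [29, 41, 83, 128, 162, 226, 270] ⇒ [31, 43, 85, 130, 164, 228, 272]
  TgoI GACC/3: at [173] ⇒ [176]

Pooled cuts: [15, 20, 31, 41, 43, 62, 72, 85, 107, 124, 130, 141, 153, 164, 176, 190, 193, 203, 217, 228, 244, 258, 261, 272, 275]

Fragment lengths:
  [0,15): 15 bp
  [15,20): 5 bp
  [20,31): 11 bp
  [31,41): 10 bp
  [41,43): 2 bp
  [43,62): 19 bp
  [62,72): 10 bp
  [72,85): 13 bp
  [85,107): 22 bp
  [107,124): 17 bp
  [124,130): 6 bp
  [130,141): 11 bp
  [141,153): 12 bp
  [153,164): 11 bp
  [164,176): 12 bp
  [176,190): 14 bp
  [190,193): 3 bp
  [193,203): 10 bp
  [203,217): 14 bp
  [217,228): 11 bp
  [228,244): 16 bp
  [244,258): 14 bp
  [258,261): 3 bp
  [261,272): 11 bp
  [272,275): 3 bp
  [275,295): 20 bp

[2,3,3,3,5,6,10,10,10,11,11,11,11,11,12,12,13,14,14,14,15,16,17,19,20,22]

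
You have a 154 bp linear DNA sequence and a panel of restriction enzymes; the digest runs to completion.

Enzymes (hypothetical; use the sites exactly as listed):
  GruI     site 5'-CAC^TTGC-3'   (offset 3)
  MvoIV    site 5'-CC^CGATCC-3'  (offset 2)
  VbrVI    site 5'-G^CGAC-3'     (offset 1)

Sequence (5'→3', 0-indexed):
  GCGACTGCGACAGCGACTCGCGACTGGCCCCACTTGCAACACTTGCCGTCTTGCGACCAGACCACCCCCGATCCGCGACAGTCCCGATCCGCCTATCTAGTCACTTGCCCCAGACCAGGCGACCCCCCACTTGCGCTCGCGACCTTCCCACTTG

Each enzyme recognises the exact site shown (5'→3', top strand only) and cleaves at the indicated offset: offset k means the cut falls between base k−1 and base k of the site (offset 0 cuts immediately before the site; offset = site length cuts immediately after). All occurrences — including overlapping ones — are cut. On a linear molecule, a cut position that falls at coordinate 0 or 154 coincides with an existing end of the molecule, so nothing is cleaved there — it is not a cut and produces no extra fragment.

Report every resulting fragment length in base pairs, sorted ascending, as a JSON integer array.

Site scan:
  GruI CACTTGC/3: at [30, 39, 101, 127] ⇒ [33, 42, 104, 130]
  MvoIV CCCGATCC/2: at [66, 82] ⇒ [68, 84]
  VbrVI GCGAC/1: at [0, 6, 12, 19, 52, 74, 118, 138] ⇒ [1, 7, 13, 20, 53, 75, 119, 139]

All cut coordinates (distinct, sorted): [1, 7, 13, 20, 33, 42, 53, 68, 75, 84, 104, 119, 130, 139]

Fragments:
  [0,1): 1 bp
  [1,7): 6 bp
  [7,13): 6 bp
  [13,20): 7 bp
  [20,33): 13 bp
  [33,42): 9 bp
  [42,53): 11 bp
  [53,68): 15 bp
  [68,75): 7 bp
  [75,84): 9 bp
  [84,104): 20 bp
  [104,119): 15 bp
  [119,130): 11 bp
  [130,139): 9 bp
  [139,154): 15 bp

[1,6,6,7,7,9,9,9,11,11,13,15,15,15,20]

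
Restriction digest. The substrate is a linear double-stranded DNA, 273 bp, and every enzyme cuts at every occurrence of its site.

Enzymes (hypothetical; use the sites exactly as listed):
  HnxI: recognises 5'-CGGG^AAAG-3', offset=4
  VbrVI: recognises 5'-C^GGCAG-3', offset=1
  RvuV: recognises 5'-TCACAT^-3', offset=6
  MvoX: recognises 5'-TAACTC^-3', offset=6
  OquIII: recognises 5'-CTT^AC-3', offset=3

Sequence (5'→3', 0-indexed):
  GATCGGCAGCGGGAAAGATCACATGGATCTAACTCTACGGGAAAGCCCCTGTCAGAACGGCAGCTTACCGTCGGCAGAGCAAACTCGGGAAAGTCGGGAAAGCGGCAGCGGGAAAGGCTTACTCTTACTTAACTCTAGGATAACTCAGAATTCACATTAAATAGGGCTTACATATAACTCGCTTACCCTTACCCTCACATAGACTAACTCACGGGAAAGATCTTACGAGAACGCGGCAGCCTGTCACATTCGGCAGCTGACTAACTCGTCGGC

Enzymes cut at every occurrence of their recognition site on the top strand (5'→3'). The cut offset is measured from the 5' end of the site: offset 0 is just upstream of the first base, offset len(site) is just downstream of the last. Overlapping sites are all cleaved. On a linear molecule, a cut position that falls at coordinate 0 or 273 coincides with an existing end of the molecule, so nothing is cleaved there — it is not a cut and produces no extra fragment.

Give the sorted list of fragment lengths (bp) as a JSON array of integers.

[2,4,4,5,5,6,6,6,6,6,8,8,9,9,9,9,9,10,10,10,11,11,11,11,11,12,15,16,17,17]

Site scan:
  HnxI (CGGGAAAG, off=4): starts [9, 37, 85, 94, 108, 211] → cuts [13, 41, 89, 98, 112, 215]
  VbrVI (CGGCAG, off=1): starts [3, 57, 71, 102, 233, 250] → cuts [4, 58, 72, 103, 234, 251]
  RvuV (TCACAT, off=6): starts [18, 151, 194, 243] → cuts [24, 157, 200, 249]
  MvoX (TAACTC, off=6): starts [29, 129, 140, 174, 204, 261] → cuts [35, 135, 146, 180, 210, 267]
  OquIII (CTTAC, off=3): starts [63, 117, 123, 166, 181, 187, 221] → cuts [66, 120, 126, 169, 184, 190, 224]

All cut coordinates (distinct, sorted): [4, 13, 24, 35, 41, 58, 66, 72, 89, 98, 103, 112, 120, 126, 135, 146, 157, 169, 180, 184, 190, 200, 210, 215, 224, 234, 249, 251, 267]

Fragments:
  [0,4): 4 bp
  [4,13): 9 bp
  [13,24): 11 bp
  [24,35): 11 bp
  [35,41): 6 bp
  [41,58): 17 bp
  [58,66): 8 bp
  [66,72): 6 bp
  [72,89): 17 bp
  [89,98): 9 bp
  [98,103): 5 bp
  [103,112): 9 bp
  [112,120): 8 bp
  [120,126): 6 bp
  [126,135): 9 bp
  [135,146): 11 bp
  [146,157): 11 bp
  [157,169): 12 bp
  [169,180): 11 bp
  [180,184): 4 bp
  [184,190): 6 bp
  [190,200): 10 bp
  [200,210): 10 bp
  [210,215): 5 bp
  [215,224): 9 bp
  [224,234): 10 bp
  [234,249): 15 bp
  [249,251): 2 bp
  [251,267): 16 bp
  [267,273): 6 bp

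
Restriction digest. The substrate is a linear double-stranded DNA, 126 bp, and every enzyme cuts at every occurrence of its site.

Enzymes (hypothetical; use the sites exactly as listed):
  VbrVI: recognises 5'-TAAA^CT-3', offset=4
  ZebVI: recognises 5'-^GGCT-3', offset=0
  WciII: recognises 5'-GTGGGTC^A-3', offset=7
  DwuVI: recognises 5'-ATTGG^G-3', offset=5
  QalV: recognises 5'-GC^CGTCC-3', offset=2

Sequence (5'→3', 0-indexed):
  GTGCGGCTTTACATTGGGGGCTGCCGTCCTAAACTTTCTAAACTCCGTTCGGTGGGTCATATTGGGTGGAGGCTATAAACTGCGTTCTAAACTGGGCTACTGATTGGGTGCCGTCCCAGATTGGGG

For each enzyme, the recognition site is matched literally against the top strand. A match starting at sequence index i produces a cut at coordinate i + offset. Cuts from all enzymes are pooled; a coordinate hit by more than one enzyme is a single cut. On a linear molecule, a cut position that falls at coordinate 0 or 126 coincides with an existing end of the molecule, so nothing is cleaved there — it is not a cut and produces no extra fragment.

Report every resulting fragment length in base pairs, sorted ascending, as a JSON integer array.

[1,2,3,4,4,5,6,7,9,9,9,12,13,13,13,16]

Scan for sites:
  VbrVI TAAACT/4: at [29, 38, 75, 87] ⇒ [33, 42, 79, 91]
  ZebVI GGCT/0: at [4, 18, 70, 94] ⇒ [4, 18, 70, 94]
  WciII GTGGGTCA/7: at [51] ⇒ [58]
  DwuVI ATTGGG/5: at [12, 60, 102, 119] ⇒ [17, 65, 107, 124]
  QalV GCCGTCC/2: at [22, 109] ⇒ [24, 111]

Pooled cuts: [4, 17, 18, 24, 33, 42, 58, 65, 70, 79, 91, 94, 107, 111, 124]

Fragments:
  [0,4): 4 bp
  [4,17): 13 bp
  [17,18): 1 bp
  [18,24): 6 bp
  [24,33): 9 bp
  [33,42): 9 bp
  [42,58): 16 bp
  [58,65): 7 bp
  [65,70): 5 bp
  [70,79): 9 bp
  [79,91): 12 bp
  [91,94): 3 bp
  [94,107): 13 bp
  [107,111): 4 bp
  [111,124): 13 bp
  [124,126): 2 bp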